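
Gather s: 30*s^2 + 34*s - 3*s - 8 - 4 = 30*s^2 + 31*s - 12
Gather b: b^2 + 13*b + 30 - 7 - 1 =b^2 + 13*b + 22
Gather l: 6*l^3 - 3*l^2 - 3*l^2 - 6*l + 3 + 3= 6*l^3 - 6*l^2 - 6*l + 6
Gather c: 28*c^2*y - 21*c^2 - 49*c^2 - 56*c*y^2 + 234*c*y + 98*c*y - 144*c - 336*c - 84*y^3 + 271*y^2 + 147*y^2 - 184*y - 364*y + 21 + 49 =c^2*(28*y - 70) + c*(-56*y^2 + 332*y - 480) - 84*y^3 + 418*y^2 - 548*y + 70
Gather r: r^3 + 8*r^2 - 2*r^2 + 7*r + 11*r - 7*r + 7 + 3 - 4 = r^3 + 6*r^2 + 11*r + 6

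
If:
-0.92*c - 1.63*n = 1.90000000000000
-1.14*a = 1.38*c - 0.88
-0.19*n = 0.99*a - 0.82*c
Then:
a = 0.46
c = 0.26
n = -1.31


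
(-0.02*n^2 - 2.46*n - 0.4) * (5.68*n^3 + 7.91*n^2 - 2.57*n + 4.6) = -0.1136*n^5 - 14.131*n^4 - 21.6792*n^3 + 3.0662*n^2 - 10.288*n - 1.84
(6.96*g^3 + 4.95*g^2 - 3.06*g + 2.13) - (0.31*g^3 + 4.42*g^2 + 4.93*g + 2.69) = 6.65*g^3 + 0.53*g^2 - 7.99*g - 0.56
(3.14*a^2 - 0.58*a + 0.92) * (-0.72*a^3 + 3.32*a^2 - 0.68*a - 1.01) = -2.2608*a^5 + 10.8424*a^4 - 4.7232*a^3 + 0.2774*a^2 - 0.0398000000000001*a - 0.9292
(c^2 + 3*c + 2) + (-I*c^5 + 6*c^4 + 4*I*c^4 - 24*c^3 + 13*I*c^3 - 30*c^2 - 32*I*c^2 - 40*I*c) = -I*c^5 + 6*c^4 + 4*I*c^4 - 24*c^3 + 13*I*c^3 - 29*c^2 - 32*I*c^2 + 3*c - 40*I*c + 2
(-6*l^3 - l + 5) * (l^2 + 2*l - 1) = -6*l^5 - 12*l^4 + 5*l^3 + 3*l^2 + 11*l - 5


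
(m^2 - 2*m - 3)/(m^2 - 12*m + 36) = (m^2 - 2*m - 3)/(m^2 - 12*m + 36)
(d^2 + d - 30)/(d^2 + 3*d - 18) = (d - 5)/(d - 3)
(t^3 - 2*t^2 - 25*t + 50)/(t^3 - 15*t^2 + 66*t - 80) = (t + 5)/(t - 8)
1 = 1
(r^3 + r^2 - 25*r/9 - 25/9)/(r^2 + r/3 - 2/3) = (9*r^2 - 25)/(3*(3*r - 2))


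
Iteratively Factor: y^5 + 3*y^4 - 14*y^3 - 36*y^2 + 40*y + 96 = (y - 3)*(y^4 + 6*y^3 + 4*y^2 - 24*y - 32) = (y - 3)*(y + 2)*(y^3 + 4*y^2 - 4*y - 16) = (y - 3)*(y + 2)^2*(y^2 + 2*y - 8) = (y - 3)*(y + 2)^2*(y + 4)*(y - 2)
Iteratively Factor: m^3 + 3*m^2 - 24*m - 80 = (m - 5)*(m^2 + 8*m + 16) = (m - 5)*(m + 4)*(m + 4)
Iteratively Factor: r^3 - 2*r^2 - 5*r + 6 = (r - 1)*(r^2 - r - 6) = (r - 3)*(r - 1)*(r + 2)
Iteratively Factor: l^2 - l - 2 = (l - 2)*(l + 1)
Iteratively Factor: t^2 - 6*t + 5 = (t - 1)*(t - 5)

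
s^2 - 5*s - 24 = (s - 8)*(s + 3)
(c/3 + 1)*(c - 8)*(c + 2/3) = c^3/3 - 13*c^2/9 - 82*c/9 - 16/3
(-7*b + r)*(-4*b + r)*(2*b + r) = 56*b^3 + 6*b^2*r - 9*b*r^2 + r^3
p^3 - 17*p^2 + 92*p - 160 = (p - 8)*(p - 5)*(p - 4)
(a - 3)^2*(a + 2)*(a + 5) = a^4 + a^3 - 23*a^2 + 3*a + 90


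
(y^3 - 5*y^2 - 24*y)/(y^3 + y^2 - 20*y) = (y^2 - 5*y - 24)/(y^2 + y - 20)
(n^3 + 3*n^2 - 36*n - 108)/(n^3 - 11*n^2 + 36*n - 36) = (n^2 + 9*n + 18)/(n^2 - 5*n + 6)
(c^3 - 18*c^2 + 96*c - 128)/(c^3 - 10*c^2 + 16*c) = (c - 8)/c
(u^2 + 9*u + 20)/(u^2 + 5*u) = (u + 4)/u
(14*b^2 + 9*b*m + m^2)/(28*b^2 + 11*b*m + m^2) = (2*b + m)/(4*b + m)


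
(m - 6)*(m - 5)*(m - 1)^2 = m^4 - 13*m^3 + 53*m^2 - 71*m + 30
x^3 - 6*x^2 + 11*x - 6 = (x - 3)*(x - 2)*(x - 1)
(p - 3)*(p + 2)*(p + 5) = p^3 + 4*p^2 - 11*p - 30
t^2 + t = t*(t + 1)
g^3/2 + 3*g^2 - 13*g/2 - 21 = (g/2 + 1)*(g - 3)*(g + 7)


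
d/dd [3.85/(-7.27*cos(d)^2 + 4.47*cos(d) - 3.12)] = (17.2095 - 55.979*cos(d))*sin(d)/(7.27*cos(d)^2 - 4.47*cos(d) + 3.12)^2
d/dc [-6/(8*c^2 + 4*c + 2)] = 6*(4*c + 1)/(4*c^2 + 2*c + 1)^2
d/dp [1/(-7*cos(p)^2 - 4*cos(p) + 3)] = -2*(7*cos(p) + 2)*sin(p)/(7*cos(p)^2 + 4*cos(p) - 3)^2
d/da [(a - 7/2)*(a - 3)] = 2*a - 13/2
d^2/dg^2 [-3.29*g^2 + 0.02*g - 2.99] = -6.58000000000000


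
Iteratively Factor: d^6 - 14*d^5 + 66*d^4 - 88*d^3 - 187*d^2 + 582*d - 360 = (d - 3)*(d^5 - 11*d^4 + 33*d^3 + 11*d^2 - 154*d + 120) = (d - 4)*(d - 3)*(d^4 - 7*d^3 + 5*d^2 + 31*d - 30) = (d - 4)*(d - 3)^2*(d^3 - 4*d^2 - 7*d + 10) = (d - 4)*(d - 3)^2*(d + 2)*(d^2 - 6*d + 5) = (d - 5)*(d - 4)*(d - 3)^2*(d + 2)*(d - 1)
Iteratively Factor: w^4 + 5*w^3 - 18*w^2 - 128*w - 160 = (w - 5)*(w^3 + 10*w^2 + 32*w + 32) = (w - 5)*(w + 4)*(w^2 + 6*w + 8) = (w - 5)*(w + 2)*(w + 4)*(w + 4)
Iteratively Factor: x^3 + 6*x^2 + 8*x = (x)*(x^2 + 6*x + 8) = x*(x + 2)*(x + 4)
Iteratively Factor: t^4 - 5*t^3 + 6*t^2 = (t - 3)*(t^3 - 2*t^2) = t*(t - 3)*(t^2 - 2*t) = t^2*(t - 3)*(t - 2)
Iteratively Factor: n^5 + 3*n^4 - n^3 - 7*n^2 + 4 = (n - 1)*(n^4 + 4*n^3 + 3*n^2 - 4*n - 4) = (n - 1)^2*(n^3 + 5*n^2 + 8*n + 4) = (n - 1)^2*(n + 2)*(n^2 + 3*n + 2) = (n - 1)^2*(n + 2)^2*(n + 1)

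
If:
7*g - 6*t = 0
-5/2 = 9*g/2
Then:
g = -5/9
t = -35/54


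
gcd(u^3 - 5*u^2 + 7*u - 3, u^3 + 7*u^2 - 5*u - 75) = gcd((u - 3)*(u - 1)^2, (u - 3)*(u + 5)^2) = u - 3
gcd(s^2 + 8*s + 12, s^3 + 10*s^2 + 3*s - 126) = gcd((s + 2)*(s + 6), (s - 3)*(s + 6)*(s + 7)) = s + 6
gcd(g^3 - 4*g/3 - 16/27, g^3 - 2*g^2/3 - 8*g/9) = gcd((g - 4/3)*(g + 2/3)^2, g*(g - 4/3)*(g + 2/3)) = g^2 - 2*g/3 - 8/9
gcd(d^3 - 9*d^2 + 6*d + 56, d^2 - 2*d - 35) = d - 7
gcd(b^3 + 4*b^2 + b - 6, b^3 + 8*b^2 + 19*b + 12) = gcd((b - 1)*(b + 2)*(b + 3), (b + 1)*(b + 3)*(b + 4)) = b + 3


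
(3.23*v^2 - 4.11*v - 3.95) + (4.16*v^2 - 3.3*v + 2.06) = 7.39*v^2 - 7.41*v - 1.89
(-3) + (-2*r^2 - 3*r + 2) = -2*r^2 - 3*r - 1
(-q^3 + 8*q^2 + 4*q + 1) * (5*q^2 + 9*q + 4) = -5*q^5 + 31*q^4 + 88*q^3 + 73*q^2 + 25*q + 4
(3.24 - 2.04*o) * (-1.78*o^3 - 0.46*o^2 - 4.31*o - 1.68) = 3.6312*o^4 - 4.8288*o^3 + 7.302*o^2 - 10.5372*o - 5.4432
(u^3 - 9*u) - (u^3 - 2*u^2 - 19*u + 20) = 2*u^2 + 10*u - 20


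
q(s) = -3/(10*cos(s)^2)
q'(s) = -3*sin(s)/(5*cos(s)^3)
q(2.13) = -1.07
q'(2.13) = 3.41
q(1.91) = -2.71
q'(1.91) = 15.36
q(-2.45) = -0.51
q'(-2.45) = -0.84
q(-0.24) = -0.32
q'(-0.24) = 0.16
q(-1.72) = -13.58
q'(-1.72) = -180.63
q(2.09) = -1.22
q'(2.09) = 4.26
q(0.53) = -0.40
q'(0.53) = -0.47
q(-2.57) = -0.42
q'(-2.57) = -0.55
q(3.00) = -0.31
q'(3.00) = 0.09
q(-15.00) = -0.52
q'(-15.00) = -0.89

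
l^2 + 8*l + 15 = (l + 3)*(l + 5)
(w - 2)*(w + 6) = w^2 + 4*w - 12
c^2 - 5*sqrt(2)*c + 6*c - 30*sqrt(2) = (c + 6)*(c - 5*sqrt(2))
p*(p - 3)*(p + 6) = p^3 + 3*p^2 - 18*p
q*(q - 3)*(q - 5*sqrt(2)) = q^3 - 5*sqrt(2)*q^2 - 3*q^2 + 15*sqrt(2)*q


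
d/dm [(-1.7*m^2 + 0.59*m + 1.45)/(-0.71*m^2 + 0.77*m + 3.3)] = (-0.8901*m^2 - 9.161*m + 0.8305)/(0.5041*m^4 - 1.0934*m^3 - 4.0931*m^2 + 5.082*m + 10.89)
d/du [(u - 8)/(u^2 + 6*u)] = (-u^2 + 16*u + 48)/(u^2*(u^2 + 12*u + 36))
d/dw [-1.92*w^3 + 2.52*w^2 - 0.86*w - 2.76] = -5.76*w^2 + 5.04*w - 0.86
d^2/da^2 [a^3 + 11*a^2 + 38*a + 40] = 6*a + 22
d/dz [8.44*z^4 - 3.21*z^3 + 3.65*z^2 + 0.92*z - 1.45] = 33.76*z^3 - 9.63*z^2 + 7.3*z + 0.92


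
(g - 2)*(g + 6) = g^2 + 4*g - 12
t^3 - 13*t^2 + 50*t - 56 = (t - 7)*(t - 4)*(t - 2)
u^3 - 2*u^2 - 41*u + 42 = (u - 7)*(u - 1)*(u + 6)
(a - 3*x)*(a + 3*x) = a^2 - 9*x^2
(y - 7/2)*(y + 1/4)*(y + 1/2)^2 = y^4 - 9*y^3/4 - 31*y^2/8 - 27*y/16 - 7/32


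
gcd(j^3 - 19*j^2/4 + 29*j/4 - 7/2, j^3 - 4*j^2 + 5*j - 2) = j^2 - 3*j + 2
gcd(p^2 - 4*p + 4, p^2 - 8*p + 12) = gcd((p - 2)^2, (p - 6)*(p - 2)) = p - 2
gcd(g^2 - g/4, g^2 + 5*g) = g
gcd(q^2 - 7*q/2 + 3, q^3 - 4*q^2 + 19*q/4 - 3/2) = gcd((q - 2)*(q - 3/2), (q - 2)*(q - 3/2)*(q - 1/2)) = q^2 - 7*q/2 + 3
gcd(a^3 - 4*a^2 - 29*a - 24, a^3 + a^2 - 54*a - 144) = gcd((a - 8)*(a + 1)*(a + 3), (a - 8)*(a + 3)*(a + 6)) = a^2 - 5*a - 24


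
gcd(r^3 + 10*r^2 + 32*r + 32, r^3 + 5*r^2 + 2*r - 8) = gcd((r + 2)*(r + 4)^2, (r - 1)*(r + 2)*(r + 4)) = r^2 + 6*r + 8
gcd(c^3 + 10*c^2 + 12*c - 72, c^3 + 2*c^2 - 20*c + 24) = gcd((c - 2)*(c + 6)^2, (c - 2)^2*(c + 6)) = c^2 + 4*c - 12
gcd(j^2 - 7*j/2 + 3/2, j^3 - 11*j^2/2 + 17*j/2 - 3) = j^2 - 7*j/2 + 3/2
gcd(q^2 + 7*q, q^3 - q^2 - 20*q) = q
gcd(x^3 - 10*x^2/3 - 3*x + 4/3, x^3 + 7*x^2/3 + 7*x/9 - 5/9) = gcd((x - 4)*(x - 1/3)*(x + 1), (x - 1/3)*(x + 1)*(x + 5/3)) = x^2 + 2*x/3 - 1/3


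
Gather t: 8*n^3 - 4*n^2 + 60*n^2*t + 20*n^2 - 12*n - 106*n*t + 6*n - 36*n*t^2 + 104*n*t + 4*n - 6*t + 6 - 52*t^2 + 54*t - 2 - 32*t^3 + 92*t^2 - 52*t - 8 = 8*n^3 + 16*n^2 - 2*n - 32*t^3 + t^2*(40 - 36*n) + t*(60*n^2 - 2*n - 4) - 4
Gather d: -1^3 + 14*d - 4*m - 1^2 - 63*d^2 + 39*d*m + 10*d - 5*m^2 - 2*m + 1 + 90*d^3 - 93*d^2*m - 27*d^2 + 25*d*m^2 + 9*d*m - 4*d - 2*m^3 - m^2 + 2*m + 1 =90*d^3 + d^2*(-93*m - 90) + d*(25*m^2 + 48*m + 20) - 2*m^3 - 6*m^2 - 4*m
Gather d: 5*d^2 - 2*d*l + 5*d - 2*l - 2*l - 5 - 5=5*d^2 + d*(5 - 2*l) - 4*l - 10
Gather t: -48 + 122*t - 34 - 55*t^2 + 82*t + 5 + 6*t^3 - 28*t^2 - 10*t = 6*t^3 - 83*t^2 + 194*t - 77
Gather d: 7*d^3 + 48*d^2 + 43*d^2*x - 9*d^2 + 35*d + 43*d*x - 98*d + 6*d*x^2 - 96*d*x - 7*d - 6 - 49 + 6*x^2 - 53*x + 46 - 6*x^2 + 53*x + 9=7*d^3 + d^2*(43*x + 39) + d*(6*x^2 - 53*x - 70)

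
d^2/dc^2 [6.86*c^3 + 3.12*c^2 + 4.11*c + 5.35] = 41.16*c + 6.24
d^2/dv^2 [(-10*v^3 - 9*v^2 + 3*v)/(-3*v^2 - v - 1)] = 2*(-74*v^3 - 51*v^2 + 57*v + 12)/(27*v^6 + 27*v^5 + 36*v^4 + 19*v^3 + 12*v^2 + 3*v + 1)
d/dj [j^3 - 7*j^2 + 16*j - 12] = 3*j^2 - 14*j + 16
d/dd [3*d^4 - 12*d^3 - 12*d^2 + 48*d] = 12*d^3 - 36*d^2 - 24*d + 48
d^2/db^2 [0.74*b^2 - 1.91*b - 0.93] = 1.48000000000000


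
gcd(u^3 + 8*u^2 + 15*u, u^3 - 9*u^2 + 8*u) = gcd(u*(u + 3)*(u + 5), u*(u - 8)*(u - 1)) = u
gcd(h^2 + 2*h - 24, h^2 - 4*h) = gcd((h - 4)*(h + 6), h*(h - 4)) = h - 4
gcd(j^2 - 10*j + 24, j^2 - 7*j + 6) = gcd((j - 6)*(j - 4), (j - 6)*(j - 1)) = j - 6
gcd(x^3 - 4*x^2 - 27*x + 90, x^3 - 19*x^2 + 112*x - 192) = x - 3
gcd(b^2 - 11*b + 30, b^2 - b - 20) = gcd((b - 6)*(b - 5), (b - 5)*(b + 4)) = b - 5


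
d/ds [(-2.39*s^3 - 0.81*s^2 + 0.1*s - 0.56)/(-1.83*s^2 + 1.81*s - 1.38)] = (4.3737*s^4 - 8.6518*s^3 + 8.6115*s^2 + 0.185999999999999*s + 0.8756)/(3.3489*s^4 - 6.6246*s^3 + 8.3269*s^2 - 4.9956*s + 1.9044)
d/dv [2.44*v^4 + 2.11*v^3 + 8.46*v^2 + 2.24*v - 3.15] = 9.76*v^3 + 6.33*v^2 + 16.92*v + 2.24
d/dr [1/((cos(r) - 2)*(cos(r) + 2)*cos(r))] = (3 - 4/cos(r)^2)*sin(r)/((cos(r) - 2)^2*(cos(r) + 2)^2)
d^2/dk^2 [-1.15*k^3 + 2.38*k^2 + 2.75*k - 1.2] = 4.76 - 6.9*k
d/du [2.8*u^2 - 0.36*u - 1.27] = 5.6*u - 0.36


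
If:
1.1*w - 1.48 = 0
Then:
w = 1.35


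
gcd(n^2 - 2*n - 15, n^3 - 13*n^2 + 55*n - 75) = n - 5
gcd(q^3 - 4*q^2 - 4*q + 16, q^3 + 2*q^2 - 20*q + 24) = q - 2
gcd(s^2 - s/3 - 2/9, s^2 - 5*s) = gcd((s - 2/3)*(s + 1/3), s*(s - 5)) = 1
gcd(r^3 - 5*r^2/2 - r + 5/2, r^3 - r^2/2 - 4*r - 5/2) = r^2 - 3*r/2 - 5/2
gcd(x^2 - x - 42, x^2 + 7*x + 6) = x + 6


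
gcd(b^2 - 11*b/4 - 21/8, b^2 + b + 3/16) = b + 3/4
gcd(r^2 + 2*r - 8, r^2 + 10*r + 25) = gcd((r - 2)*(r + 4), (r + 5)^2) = 1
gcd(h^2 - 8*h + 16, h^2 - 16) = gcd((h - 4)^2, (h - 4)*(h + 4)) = h - 4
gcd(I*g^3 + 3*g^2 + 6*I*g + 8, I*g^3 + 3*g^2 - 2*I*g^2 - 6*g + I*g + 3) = 1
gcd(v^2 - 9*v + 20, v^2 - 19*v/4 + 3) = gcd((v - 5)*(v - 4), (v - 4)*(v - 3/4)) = v - 4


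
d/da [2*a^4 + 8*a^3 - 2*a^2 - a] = 8*a^3 + 24*a^2 - 4*a - 1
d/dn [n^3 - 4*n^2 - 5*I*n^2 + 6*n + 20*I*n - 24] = 3*n^2 - 8*n - 10*I*n + 6 + 20*I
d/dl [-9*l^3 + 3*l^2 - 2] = 3*l*(2 - 9*l)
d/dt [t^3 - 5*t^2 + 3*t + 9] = 3*t^2 - 10*t + 3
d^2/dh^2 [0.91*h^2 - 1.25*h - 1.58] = 1.82000000000000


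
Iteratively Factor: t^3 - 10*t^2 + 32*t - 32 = (t - 4)*(t^2 - 6*t + 8) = (t - 4)^2*(t - 2)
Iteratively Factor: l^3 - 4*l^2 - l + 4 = (l - 4)*(l^2 - 1) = (l - 4)*(l + 1)*(l - 1)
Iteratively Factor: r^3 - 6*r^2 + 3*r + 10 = (r - 5)*(r^2 - r - 2) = (r - 5)*(r - 2)*(r + 1)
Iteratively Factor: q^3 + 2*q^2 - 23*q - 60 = (q - 5)*(q^2 + 7*q + 12) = (q - 5)*(q + 3)*(q + 4)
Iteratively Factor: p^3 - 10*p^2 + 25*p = (p - 5)*(p^2 - 5*p) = (p - 5)^2*(p)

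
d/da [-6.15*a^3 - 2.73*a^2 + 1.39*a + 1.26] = -18.45*a^2 - 5.46*a + 1.39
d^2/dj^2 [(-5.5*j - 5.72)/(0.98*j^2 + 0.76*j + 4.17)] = (-(1.96*j + 0.76)*(3.92*j + 1.52)*(5.5*j + 5.72) + (32.34*j + 19.5712)*(0.98*j^2 + 0.76*j + 4.17))/(0.98*j^2 + 0.76*j + 4.17)^3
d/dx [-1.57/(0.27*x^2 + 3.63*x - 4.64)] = (0.8478*x + 5.6991)/(0.27*x^2 + 3.63*x - 4.64)^2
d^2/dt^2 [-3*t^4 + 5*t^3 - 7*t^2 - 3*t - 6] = -36*t^2 + 30*t - 14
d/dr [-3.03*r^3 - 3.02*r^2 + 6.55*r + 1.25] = -9.09*r^2 - 6.04*r + 6.55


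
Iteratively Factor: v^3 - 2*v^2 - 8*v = (v)*(v^2 - 2*v - 8) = v*(v - 4)*(v + 2)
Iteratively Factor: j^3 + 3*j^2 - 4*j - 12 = (j - 2)*(j^2 + 5*j + 6) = (j - 2)*(j + 3)*(j + 2)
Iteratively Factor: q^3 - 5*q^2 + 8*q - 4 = (q - 1)*(q^2 - 4*q + 4) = (q - 2)*(q - 1)*(q - 2)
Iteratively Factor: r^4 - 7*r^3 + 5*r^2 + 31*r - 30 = (r - 5)*(r^3 - 2*r^2 - 5*r + 6) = (r - 5)*(r + 2)*(r^2 - 4*r + 3) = (r - 5)*(r - 3)*(r + 2)*(r - 1)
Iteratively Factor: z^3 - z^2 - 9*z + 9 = (z - 3)*(z^2 + 2*z - 3) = (z - 3)*(z - 1)*(z + 3)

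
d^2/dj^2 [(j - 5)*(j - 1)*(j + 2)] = 6*j - 8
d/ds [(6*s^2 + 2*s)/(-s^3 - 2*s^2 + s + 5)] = 2*(3*s^4 + 2*s^3 + 5*s^2 + 30*s + 5)/(s^6 + 4*s^5 + 2*s^4 - 14*s^3 - 19*s^2 + 10*s + 25)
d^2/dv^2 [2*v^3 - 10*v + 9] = 12*v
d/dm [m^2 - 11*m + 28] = 2*m - 11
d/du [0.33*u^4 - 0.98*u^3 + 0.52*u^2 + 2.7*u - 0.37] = 1.32*u^3 - 2.94*u^2 + 1.04*u + 2.7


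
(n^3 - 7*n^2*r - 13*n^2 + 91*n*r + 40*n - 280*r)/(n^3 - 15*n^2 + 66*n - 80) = (n - 7*r)/(n - 2)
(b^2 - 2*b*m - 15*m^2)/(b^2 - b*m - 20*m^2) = (b + 3*m)/(b + 4*m)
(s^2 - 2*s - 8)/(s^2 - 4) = (s - 4)/(s - 2)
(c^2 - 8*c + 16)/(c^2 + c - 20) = (c - 4)/(c + 5)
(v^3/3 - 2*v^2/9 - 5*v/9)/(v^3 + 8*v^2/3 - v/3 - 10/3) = v*(3*v^2 - 2*v - 5)/(3*(3*v^3 + 8*v^2 - v - 10))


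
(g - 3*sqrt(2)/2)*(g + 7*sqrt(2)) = g^2 + 11*sqrt(2)*g/2 - 21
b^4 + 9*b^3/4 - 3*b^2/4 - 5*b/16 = b*(b - 1/2)*(b + 1/4)*(b + 5/2)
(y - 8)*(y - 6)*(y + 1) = y^3 - 13*y^2 + 34*y + 48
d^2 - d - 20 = (d - 5)*(d + 4)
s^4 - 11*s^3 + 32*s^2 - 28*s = s*(s - 7)*(s - 2)^2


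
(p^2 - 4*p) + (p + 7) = p^2 - 3*p + 7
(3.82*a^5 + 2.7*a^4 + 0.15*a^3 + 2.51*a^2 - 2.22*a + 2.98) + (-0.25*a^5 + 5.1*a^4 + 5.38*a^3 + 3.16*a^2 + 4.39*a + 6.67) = 3.57*a^5 + 7.8*a^4 + 5.53*a^3 + 5.67*a^2 + 2.17*a + 9.65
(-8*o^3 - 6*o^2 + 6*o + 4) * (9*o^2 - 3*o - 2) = -72*o^5 - 30*o^4 + 88*o^3 + 30*o^2 - 24*o - 8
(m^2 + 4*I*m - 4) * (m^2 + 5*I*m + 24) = m^4 + 9*I*m^3 + 76*I*m - 96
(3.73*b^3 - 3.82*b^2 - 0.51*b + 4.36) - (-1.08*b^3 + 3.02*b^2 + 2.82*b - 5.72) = 4.81*b^3 - 6.84*b^2 - 3.33*b + 10.08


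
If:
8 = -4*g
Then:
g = -2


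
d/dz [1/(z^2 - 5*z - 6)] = (5 - 2*z)/(-z^2 + 5*z + 6)^2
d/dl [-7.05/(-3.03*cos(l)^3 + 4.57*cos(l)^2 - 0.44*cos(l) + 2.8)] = (64.0845*cos(l)^2 - 64.437*cos(l) + 3.102)*sin(l)/(3.03*cos(l)^3 - 4.57*cos(l)^2 + 0.44*cos(l) - 2.8)^2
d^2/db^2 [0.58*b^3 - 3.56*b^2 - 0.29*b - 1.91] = 3.48*b - 7.12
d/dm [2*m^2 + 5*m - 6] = 4*m + 5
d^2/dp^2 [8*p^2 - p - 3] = 16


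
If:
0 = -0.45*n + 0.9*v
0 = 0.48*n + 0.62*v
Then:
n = 0.00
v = 0.00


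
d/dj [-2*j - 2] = -2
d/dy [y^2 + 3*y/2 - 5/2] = 2*y + 3/2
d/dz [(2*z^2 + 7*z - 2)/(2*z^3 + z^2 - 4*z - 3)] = (-4*z^3 - 24*z^2 + 21*z - 29)/(4*z^5 - 15*z^3 - 5*z^2 + 15*z + 9)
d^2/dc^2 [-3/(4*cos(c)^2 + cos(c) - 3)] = 3*(64*sin(c)^4 - 81*sin(c)^2 - 12*cos(c) + 3*cos(3*c) - 9)/((cos(c) + 1)^3*(4*cos(c) - 3)^3)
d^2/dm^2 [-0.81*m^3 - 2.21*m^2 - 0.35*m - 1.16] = -4.86*m - 4.42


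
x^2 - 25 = (x - 5)*(x + 5)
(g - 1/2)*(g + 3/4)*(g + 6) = g^3 + 25*g^2/4 + 9*g/8 - 9/4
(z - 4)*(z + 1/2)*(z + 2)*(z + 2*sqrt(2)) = z^4 - 3*z^3/2 + 2*sqrt(2)*z^3 - 9*z^2 - 3*sqrt(2)*z^2 - 18*sqrt(2)*z - 4*z - 8*sqrt(2)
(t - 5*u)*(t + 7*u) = t^2 + 2*t*u - 35*u^2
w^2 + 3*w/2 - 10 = (w - 5/2)*(w + 4)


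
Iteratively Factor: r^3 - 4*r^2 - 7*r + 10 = (r + 2)*(r^2 - 6*r + 5) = (r - 5)*(r + 2)*(r - 1)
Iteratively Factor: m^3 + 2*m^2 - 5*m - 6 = (m + 3)*(m^2 - m - 2) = (m - 2)*(m + 3)*(m + 1)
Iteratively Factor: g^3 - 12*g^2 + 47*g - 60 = (g - 3)*(g^2 - 9*g + 20) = (g - 4)*(g - 3)*(g - 5)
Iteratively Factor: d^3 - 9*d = (d - 3)*(d^2 + 3*d) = d*(d - 3)*(d + 3)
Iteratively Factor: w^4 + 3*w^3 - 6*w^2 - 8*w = (w - 2)*(w^3 + 5*w^2 + 4*w) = (w - 2)*(w + 1)*(w^2 + 4*w) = w*(w - 2)*(w + 1)*(w + 4)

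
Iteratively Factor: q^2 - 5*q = (q)*(q - 5)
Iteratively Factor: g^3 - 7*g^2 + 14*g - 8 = (g - 4)*(g^2 - 3*g + 2) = (g - 4)*(g - 1)*(g - 2)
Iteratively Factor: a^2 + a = (a + 1)*(a)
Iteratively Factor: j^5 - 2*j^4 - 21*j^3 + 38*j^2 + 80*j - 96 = (j + 2)*(j^4 - 4*j^3 - 13*j^2 + 64*j - 48) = (j - 4)*(j + 2)*(j^3 - 13*j + 12) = (j - 4)*(j - 1)*(j + 2)*(j^2 + j - 12) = (j - 4)*(j - 3)*(j - 1)*(j + 2)*(j + 4)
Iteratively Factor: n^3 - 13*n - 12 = (n + 3)*(n^2 - 3*n - 4) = (n - 4)*(n + 3)*(n + 1)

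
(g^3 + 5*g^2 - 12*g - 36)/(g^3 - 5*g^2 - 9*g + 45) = (g^2 + 8*g + 12)/(g^2 - 2*g - 15)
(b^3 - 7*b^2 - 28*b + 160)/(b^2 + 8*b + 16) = (b^3 - 7*b^2 - 28*b + 160)/(b^2 + 8*b + 16)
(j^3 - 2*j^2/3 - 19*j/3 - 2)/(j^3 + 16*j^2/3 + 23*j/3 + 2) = (j - 3)/(j + 3)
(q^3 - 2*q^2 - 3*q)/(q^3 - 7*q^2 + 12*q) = (q + 1)/(q - 4)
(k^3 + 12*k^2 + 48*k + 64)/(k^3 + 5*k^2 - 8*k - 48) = (k + 4)/(k - 3)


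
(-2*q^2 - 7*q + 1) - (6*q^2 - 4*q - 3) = -8*q^2 - 3*q + 4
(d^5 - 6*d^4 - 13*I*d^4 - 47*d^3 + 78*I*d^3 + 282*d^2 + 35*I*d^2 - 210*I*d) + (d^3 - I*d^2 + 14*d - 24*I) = d^5 - 6*d^4 - 13*I*d^4 - 46*d^3 + 78*I*d^3 + 282*d^2 + 34*I*d^2 + 14*d - 210*I*d - 24*I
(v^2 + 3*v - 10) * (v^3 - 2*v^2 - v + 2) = v^5 + v^4 - 17*v^3 + 19*v^2 + 16*v - 20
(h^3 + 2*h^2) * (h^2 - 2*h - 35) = h^5 - 39*h^3 - 70*h^2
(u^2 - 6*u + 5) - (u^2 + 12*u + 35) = -18*u - 30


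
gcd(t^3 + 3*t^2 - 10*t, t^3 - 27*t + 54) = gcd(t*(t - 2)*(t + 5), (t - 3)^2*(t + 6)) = 1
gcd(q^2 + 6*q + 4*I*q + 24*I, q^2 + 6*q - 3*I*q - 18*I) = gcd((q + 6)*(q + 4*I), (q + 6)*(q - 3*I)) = q + 6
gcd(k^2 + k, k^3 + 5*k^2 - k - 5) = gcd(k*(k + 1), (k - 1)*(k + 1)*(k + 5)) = k + 1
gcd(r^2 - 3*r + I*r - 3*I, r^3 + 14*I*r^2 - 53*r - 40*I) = r + I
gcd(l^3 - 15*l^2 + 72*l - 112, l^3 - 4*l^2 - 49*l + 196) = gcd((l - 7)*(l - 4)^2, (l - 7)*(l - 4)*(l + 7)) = l^2 - 11*l + 28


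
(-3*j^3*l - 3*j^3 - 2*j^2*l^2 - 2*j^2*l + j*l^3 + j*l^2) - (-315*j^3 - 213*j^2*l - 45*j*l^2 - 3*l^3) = -3*j^3*l + 312*j^3 - 2*j^2*l^2 + 211*j^2*l + j*l^3 + 46*j*l^2 + 3*l^3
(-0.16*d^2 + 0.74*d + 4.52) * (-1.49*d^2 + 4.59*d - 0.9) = 0.2384*d^4 - 1.837*d^3 - 3.1942*d^2 + 20.0808*d - 4.068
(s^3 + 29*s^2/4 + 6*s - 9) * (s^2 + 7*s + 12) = s^5 + 57*s^4/4 + 275*s^3/4 + 120*s^2 + 9*s - 108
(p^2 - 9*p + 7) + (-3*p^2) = -2*p^2 - 9*p + 7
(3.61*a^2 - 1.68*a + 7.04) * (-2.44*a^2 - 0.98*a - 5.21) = -8.8084*a^4 + 0.5614*a^3 - 34.3393*a^2 + 1.8536*a - 36.6784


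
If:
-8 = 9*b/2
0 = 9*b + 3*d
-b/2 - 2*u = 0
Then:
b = -16/9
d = 16/3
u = 4/9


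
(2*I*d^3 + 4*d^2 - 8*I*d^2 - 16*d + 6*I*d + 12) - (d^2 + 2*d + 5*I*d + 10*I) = 2*I*d^3 + 3*d^2 - 8*I*d^2 - 18*d + I*d + 12 - 10*I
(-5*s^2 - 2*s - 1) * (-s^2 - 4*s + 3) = 5*s^4 + 22*s^3 - 6*s^2 - 2*s - 3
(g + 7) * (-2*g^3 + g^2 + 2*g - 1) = -2*g^4 - 13*g^3 + 9*g^2 + 13*g - 7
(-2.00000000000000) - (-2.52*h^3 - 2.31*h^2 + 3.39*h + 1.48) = 2.52*h^3 + 2.31*h^2 - 3.39*h - 3.48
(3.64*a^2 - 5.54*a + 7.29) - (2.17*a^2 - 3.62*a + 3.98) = 1.47*a^2 - 1.92*a + 3.31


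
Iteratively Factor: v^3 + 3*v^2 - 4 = (v - 1)*(v^2 + 4*v + 4) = (v - 1)*(v + 2)*(v + 2)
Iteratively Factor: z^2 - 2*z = (z)*(z - 2)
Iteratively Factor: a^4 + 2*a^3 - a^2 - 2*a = (a)*(a^3 + 2*a^2 - a - 2) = a*(a - 1)*(a^2 + 3*a + 2) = a*(a - 1)*(a + 1)*(a + 2)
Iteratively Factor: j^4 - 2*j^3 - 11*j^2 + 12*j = (j - 4)*(j^3 + 2*j^2 - 3*j) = (j - 4)*(j + 3)*(j^2 - j) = (j - 4)*(j - 1)*(j + 3)*(j)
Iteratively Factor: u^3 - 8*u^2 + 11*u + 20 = (u - 4)*(u^2 - 4*u - 5) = (u - 5)*(u - 4)*(u + 1)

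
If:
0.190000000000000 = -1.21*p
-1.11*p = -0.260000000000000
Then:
No Solution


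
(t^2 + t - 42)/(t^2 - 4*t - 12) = (t + 7)/(t + 2)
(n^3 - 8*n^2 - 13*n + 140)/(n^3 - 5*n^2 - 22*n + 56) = (n - 5)/(n - 2)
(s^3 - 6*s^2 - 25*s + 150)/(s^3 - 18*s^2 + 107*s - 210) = (s + 5)/(s - 7)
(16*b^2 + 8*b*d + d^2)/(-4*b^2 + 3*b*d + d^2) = (-4*b - d)/(b - d)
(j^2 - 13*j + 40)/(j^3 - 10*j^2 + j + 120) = 1/(j + 3)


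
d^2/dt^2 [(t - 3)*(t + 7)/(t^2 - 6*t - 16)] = 10*(2*t^3 - 3*t^2 + 114*t - 244)/(t^6 - 18*t^5 + 60*t^4 + 360*t^3 - 960*t^2 - 4608*t - 4096)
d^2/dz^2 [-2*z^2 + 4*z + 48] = -4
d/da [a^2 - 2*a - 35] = 2*a - 2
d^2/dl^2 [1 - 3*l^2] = -6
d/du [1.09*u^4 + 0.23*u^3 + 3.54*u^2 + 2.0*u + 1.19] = 4.36*u^3 + 0.69*u^2 + 7.08*u + 2.0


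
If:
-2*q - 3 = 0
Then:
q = -3/2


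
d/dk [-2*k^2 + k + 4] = 1 - 4*k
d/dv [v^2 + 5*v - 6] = 2*v + 5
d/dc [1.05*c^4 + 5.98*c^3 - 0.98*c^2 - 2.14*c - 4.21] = 4.2*c^3 + 17.94*c^2 - 1.96*c - 2.14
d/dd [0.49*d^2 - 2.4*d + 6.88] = 0.98*d - 2.4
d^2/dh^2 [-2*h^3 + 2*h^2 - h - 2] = 4 - 12*h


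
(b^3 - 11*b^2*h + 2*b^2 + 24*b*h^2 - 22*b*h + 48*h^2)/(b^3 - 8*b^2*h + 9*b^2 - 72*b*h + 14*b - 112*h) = (b - 3*h)/(b + 7)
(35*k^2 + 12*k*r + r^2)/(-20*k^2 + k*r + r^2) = (7*k + r)/(-4*k + r)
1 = 1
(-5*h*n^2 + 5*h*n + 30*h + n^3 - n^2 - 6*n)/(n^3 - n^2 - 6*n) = (-5*h + n)/n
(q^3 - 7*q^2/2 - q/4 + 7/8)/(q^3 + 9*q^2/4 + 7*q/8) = (4*q^2 - 16*q + 7)/(q*(4*q + 7))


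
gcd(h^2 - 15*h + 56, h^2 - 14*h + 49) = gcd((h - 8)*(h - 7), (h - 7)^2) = h - 7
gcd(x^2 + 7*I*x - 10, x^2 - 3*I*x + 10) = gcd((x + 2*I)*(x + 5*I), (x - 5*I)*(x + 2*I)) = x + 2*I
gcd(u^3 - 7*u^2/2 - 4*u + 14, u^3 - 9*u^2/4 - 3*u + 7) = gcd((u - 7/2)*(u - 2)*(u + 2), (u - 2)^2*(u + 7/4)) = u - 2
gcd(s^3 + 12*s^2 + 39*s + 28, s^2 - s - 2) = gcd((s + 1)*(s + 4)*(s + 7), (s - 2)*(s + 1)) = s + 1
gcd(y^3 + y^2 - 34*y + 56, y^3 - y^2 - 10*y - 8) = y - 4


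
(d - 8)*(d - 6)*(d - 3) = d^3 - 17*d^2 + 90*d - 144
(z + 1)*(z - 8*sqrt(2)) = z^2 - 8*sqrt(2)*z + z - 8*sqrt(2)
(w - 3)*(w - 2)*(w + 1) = w^3 - 4*w^2 + w + 6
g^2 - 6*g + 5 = (g - 5)*(g - 1)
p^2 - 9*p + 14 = (p - 7)*(p - 2)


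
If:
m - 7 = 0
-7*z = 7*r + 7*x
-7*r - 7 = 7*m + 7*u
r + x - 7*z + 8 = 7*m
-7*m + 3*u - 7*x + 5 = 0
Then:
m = 7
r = 831/32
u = -1087/32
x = -667/32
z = -41/8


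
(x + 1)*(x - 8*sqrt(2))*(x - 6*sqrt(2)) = x^3 - 14*sqrt(2)*x^2 + x^2 - 14*sqrt(2)*x + 96*x + 96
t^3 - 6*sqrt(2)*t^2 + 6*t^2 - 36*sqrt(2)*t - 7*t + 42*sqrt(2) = (t - 1)*(t + 7)*(t - 6*sqrt(2))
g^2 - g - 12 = (g - 4)*(g + 3)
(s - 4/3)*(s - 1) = s^2 - 7*s/3 + 4/3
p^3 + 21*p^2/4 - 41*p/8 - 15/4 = (p - 5/4)*(p + 1/2)*(p + 6)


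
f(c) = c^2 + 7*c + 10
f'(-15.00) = -23.00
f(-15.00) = 130.00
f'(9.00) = 25.00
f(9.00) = 154.00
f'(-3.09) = 0.82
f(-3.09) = -2.08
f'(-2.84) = 1.32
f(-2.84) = -1.81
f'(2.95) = 12.90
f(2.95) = 39.35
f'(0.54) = 8.08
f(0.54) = 14.07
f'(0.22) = 7.44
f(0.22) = 11.59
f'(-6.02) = -5.04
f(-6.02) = 4.10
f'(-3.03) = 0.94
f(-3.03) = -2.03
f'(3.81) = 14.62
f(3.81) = 51.19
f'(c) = 2*c + 7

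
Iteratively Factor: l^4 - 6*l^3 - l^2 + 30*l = (l - 3)*(l^3 - 3*l^2 - 10*l) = l*(l - 3)*(l^2 - 3*l - 10) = l*(l - 3)*(l + 2)*(l - 5)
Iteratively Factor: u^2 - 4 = (u - 2)*(u + 2)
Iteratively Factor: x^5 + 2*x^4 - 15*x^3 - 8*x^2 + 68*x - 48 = (x - 2)*(x^4 + 4*x^3 - 7*x^2 - 22*x + 24) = (x - 2)*(x + 4)*(x^3 - 7*x + 6) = (x - 2)^2*(x + 4)*(x^2 + 2*x - 3) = (x - 2)^2*(x + 3)*(x + 4)*(x - 1)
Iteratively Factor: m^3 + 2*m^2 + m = (m)*(m^2 + 2*m + 1) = m*(m + 1)*(m + 1)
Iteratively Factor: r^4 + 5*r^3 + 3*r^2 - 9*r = (r + 3)*(r^3 + 2*r^2 - 3*r) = (r - 1)*(r + 3)*(r^2 + 3*r) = (r - 1)*(r + 3)^2*(r)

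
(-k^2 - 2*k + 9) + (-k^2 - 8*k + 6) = -2*k^2 - 10*k + 15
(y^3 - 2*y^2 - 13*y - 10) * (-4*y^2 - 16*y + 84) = -4*y^5 - 8*y^4 + 168*y^3 + 80*y^2 - 932*y - 840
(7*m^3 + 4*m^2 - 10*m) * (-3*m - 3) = -21*m^4 - 33*m^3 + 18*m^2 + 30*m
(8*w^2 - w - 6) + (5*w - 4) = 8*w^2 + 4*w - 10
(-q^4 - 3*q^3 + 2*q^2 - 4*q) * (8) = -8*q^4 - 24*q^3 + 16*q^2 - 32*q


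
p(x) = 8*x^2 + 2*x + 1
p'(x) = 16*x + 2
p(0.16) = 1.52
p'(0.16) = 4.56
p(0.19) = 1.67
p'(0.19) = 5.04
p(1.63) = 25.52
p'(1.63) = 28.08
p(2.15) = 42.28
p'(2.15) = 36.40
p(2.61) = 60.72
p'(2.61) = 43.76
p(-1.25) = 11.00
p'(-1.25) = -18.00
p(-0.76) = 4.10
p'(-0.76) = -10.16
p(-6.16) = 292.24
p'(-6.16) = -96.56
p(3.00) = 79.00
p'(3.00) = 50.00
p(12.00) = 1177.00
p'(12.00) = 194.00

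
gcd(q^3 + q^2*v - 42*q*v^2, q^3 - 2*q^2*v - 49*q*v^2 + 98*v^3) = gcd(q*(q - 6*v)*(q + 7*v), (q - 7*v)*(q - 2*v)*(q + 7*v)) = q + 7*v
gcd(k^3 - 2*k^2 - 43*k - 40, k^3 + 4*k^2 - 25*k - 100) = k + 5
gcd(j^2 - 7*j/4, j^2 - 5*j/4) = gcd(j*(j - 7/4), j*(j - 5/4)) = j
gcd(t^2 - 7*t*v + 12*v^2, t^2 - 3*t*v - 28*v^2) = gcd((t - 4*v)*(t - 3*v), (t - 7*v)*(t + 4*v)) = 1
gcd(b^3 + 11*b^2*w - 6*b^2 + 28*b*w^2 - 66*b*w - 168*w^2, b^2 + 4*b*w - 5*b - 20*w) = b + 4*w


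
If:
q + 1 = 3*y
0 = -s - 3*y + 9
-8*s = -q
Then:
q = 64/9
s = 8/9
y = 73/27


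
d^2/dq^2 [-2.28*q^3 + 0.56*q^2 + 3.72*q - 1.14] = 1.12 - 13.68*q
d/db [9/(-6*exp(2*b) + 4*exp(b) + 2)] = (27*exp(b) - 9)*exp(b)/(-3*exp(2*b) + 2*exp(b) + 1)^2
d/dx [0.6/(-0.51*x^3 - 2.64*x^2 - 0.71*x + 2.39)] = (0.918*x^2 + 3.168*x + 0.426)/(0.51*x^3 + 2.64*x^2 + 0.71*x - 2.39)^2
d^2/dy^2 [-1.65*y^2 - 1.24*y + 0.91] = -3.30000000000000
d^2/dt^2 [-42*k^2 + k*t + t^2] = 2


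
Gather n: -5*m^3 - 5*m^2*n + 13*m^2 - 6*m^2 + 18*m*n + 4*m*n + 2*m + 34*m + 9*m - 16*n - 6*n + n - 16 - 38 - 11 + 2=-5*m^3 + 7*m^2 + 45*m + n*(-5*m^2 + 22*m - 21) - 63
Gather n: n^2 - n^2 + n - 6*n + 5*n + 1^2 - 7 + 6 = 0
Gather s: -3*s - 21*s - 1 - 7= -24*s - 8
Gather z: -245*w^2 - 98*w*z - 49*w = -245*w^2 - 98*w*z - 49*w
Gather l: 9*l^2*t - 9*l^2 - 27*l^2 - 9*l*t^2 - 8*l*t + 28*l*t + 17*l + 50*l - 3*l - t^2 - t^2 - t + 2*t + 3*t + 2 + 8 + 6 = l^2*(9*t - 36) + l*(-9*t^2 + 20*t + 64) - 2*t^2 + 4*t + 16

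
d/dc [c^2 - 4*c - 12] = 2*c - 4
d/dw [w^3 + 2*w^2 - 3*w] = 3*w^2 + 4*w - 3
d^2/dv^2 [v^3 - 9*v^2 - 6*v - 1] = 6*v - 18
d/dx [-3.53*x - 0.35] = -3.53000000000000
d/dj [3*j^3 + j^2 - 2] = j*(9*j + 2)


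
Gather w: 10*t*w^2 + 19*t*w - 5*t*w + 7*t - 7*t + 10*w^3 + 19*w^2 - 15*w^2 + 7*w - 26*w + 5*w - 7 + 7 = 10*w^3 + w^2*(10*t + 4) + w*(14*t - 14)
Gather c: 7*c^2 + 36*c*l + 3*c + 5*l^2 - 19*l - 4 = 7*c^2 + c*(36*l + 3) + 5*l^2 - 19*l - 4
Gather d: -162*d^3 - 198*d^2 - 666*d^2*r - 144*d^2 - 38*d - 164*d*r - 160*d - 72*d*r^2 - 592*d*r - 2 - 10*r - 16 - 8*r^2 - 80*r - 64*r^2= -162*d^3 + d^2*(-666*r - 342) + d*(-72*r^2 - 756*r - 198) - 72*r^2 - 90*r - 18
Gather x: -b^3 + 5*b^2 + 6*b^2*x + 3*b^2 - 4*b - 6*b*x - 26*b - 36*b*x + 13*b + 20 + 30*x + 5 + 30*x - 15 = -b^3 + 8*b^2 - 17*b + x*(6*b^2 - 42*b + 60) + 10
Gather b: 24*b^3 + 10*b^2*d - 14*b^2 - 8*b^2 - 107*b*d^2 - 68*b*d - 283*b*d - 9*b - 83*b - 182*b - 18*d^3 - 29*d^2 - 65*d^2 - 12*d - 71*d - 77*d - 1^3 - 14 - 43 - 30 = 24*b^3 + b^2*(10*d - 22) + b*(-107*d^2 - 351*d - 274) - 18*d^3 - 94*d^2 - 160*d - 88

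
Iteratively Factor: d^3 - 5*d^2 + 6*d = (d - 3)*(d^2 - 2*d) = d*(d - 3)*(d - 2)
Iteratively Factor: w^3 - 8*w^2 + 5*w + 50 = (w - 5)*(w^2 - 3*w - 10) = (w - 5)^2*(w + 2)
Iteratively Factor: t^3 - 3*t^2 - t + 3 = (t - 3)*(t^2 - 1) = (t - 3)*(t + 1)*(t - 1)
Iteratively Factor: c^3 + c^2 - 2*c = (c)*(c^2 + c - 2) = c*(c + 2)*(c - 1)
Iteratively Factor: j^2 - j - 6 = (j - 3)*(j + 2)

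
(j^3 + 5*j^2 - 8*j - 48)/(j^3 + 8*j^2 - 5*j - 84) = (j + 4)/(j + 7)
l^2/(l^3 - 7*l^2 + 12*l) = l/(l^2 - 7*l + 12)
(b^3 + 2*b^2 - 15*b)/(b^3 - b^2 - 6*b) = (b + 5)/(b + 2)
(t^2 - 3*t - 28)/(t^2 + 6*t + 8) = (t - 7)/(t + 2)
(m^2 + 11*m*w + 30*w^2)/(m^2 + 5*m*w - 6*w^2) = (-m - 5*w)/(-m + w)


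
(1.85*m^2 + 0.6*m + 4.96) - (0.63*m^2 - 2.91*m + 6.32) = 1.22*m^2 + 3.51*m - 1.36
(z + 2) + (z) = 2*z + 2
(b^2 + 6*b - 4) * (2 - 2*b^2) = -2*b^4 - 12*b^3 + 10*b^2 + 12*b - 8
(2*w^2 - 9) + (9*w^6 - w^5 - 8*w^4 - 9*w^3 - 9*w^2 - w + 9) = 9*w^6 - w^5 - 8*w^4 - 9*w^3 - 7*w^2 - w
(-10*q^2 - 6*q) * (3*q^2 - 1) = -30*q^4 - 18*q^3 + 10*q^2 + 6*q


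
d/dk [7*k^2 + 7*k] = 14*k + 7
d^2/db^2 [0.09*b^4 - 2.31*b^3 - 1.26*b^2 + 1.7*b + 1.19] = 1.08*b^2 - 13.86*b - 2.52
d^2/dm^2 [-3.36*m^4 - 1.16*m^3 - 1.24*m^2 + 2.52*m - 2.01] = -40.32*m^2 - 6.96*m - 2.48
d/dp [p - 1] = 1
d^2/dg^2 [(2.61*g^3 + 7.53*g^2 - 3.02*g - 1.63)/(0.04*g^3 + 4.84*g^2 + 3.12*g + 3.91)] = (1.38777878078145e-17*g^7 - 0.986496000000001*g^6 - 1.98335999999983*g^5 - 14.0762399999999*g^4 - 437.663456*g^3 - 888.619896*g^2 + 436.165542*g + 333.881354)/(6.4e-5*g^9 + 0.023232*g^8 + 2.826048*g^7 + 117.022864*g^6 + 224.9736*g^5 + 419.053584*g^4 + 386.470668*g^3 + 336.167724*g^2 + 143.096616*g + 59.776471)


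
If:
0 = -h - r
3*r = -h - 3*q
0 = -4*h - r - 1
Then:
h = -1/3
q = -2/9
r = 1/3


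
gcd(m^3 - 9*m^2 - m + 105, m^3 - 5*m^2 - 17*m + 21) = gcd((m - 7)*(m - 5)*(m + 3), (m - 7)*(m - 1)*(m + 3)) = m^2 - 4*m - 21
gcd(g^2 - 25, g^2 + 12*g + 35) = g + 5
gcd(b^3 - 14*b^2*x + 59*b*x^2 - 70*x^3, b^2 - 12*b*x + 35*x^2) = b^2 - 12*b*x + 35*x^2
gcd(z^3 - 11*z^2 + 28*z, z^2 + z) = z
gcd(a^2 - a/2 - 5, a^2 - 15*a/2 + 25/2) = a - 5/2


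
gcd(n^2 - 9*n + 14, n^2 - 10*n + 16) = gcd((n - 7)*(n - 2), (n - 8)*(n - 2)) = n - 2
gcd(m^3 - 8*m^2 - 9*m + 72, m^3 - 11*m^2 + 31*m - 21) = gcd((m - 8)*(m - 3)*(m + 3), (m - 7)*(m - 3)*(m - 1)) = m - 3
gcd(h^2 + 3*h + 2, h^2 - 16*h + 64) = 1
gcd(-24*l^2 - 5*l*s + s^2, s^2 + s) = 1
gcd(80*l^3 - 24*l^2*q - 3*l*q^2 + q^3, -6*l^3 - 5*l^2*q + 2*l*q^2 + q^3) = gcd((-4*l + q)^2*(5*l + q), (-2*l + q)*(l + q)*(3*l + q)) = 1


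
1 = 1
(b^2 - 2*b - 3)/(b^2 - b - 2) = (b - 3)/(b - 2)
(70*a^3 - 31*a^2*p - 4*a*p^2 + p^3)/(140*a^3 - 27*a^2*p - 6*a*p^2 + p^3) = (-2*a + p)/(-4*a + p)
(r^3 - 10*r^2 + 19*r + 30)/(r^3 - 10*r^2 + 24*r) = (r^2 - 4*r - 5)/(r*(r - 4))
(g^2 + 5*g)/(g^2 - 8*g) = (g + 5)/(g - 8)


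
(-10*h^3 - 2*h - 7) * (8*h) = -80*h^4 - 16*h^2 - 56*h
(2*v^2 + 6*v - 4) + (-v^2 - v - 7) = v^2 + 5*v - 11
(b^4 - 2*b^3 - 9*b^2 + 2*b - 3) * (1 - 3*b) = -3*b^5 + 7*b^4 + 25*b^3 - 15*b^2 + 11*b - 3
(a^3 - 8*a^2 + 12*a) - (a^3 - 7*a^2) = -a^2 + 12*a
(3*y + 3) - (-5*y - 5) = 8*y + 8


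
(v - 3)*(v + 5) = v^2 + 2*v - 15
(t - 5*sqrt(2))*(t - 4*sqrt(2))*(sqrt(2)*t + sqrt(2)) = sqrt(2)*t^3 - 18*t^2 + sqrt(2)*t^2 - 18*t + 40*sqrt(2)*t + 40*sqrt(2)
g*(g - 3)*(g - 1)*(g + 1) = g^4 - 3*g^3 - g^2 + 3*g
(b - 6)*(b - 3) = b^2 - 9*b + 18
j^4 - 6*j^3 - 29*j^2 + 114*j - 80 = (j - 8)*(j - 2)*(j - 1)*(j + 5)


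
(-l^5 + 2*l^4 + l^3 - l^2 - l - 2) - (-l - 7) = -l^5 + 2*l^4 + l^3 - l^2 + 5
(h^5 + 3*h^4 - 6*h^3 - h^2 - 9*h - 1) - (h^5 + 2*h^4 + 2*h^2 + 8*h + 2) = h^4 - 6*h^3 - 3*h^2 - 17*h - 3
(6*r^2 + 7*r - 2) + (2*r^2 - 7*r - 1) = 8*r^2 - 3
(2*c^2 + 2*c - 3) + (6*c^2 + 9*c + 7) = 8*c^2 + 11*c + 4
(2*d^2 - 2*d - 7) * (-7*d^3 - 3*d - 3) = -14*d^5 + 14*d^4 + 43*d^3 + 27*d + 21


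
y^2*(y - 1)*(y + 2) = y^4 + y^3 - 2*y^2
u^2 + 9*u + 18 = (u + 3)*(u + 6)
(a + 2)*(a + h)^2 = a^3 + 2*a^2*h + 2*a^2 + a*h^2 + 4*a*h + 2*h^2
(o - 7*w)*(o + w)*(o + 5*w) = o^3 - o^2*w - 37*o*w^2 - 35*w^3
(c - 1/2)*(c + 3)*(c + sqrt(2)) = c^3 + sqrt(2)*c^2 + 5*c^2/2 - 3*c/2 + 5*sqrt(2)*c/2 - 3*sqrt(2)/2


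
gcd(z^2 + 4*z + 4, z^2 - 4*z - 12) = z + 2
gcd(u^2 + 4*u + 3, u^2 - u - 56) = 1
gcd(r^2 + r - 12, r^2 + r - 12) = r^2 + r - 12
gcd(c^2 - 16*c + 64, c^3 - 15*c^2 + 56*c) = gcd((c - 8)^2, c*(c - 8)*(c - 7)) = c - 8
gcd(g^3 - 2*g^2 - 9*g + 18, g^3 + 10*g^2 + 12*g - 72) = g - 2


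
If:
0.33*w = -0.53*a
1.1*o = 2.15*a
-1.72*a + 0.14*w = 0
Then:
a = 0.00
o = 0.00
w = 0.00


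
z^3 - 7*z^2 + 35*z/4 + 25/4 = (z - 5)*(z - 5/2)*(z + 1/2)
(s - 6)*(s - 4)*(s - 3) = s^3 - 13*s^2 + 54*s - 72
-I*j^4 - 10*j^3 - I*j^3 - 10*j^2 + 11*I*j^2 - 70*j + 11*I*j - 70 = (j - 7*I)*(j - 5*I)*(j + 2*I)*(-I*j - I)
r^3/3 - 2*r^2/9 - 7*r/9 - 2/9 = (r/3 + 1/3)*(r - 2)*(r + 1/3)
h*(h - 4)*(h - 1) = h^3 - 5*h^2 + 4*h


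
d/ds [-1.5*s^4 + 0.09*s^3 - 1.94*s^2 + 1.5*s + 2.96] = -6.0*s^3 + 0.27*s^2 - 3.88*s + 1.5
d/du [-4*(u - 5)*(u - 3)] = 32 - 8*u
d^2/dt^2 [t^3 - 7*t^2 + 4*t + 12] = 6*t - 14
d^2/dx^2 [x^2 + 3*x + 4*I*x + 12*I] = 2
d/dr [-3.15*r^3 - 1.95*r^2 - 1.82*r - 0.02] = -9.45*r^2 - 3.9*r - 1.82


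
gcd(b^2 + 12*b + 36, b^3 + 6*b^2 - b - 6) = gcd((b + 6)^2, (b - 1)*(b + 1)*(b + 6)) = b + 6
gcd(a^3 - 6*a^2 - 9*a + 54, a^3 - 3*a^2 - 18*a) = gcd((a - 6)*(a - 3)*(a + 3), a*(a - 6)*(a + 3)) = a^2 - 3*a - 18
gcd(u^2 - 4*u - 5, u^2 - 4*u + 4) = 1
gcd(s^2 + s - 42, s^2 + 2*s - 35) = s + 7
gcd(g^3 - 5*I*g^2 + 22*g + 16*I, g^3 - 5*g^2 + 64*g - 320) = g - 8*I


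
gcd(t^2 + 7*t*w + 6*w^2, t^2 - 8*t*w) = 1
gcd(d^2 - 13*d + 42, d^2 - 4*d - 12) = d - 6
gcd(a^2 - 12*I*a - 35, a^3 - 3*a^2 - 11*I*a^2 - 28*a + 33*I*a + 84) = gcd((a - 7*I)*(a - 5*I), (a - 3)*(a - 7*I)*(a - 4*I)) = a - 7*I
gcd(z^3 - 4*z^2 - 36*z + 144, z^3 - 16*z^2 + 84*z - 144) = z^2 - 10*z + 24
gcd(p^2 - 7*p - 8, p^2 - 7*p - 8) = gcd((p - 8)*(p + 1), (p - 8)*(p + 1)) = p^2 - 7*p - 8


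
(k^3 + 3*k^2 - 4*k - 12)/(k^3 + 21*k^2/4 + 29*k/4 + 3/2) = 4*(k - 2)/(4*k + 1)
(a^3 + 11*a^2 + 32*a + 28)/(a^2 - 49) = (a^2 + 4*a + 4)/(a - 7)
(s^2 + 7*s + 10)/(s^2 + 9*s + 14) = (s + 5)/(s + 7)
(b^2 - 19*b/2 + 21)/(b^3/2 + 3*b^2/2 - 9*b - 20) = (2*b^2 - 19*b + 42)/(b^3 + 3*b^2 - 18*b - 40)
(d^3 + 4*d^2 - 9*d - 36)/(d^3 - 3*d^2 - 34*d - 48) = (d^2 + d - 12)/(d^2 - 6*d - 16)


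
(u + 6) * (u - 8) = u^2 - 2*u - 48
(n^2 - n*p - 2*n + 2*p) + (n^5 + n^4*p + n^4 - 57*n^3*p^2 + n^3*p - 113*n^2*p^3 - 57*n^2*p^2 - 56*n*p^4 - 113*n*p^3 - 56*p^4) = n^5 + n^4*p + n^4 - 57*n^3*p^2 + n^3*p - 113*n^2*p^3 - 57*n^2*p^2 + n^2 - 56*n*p^4 - 113*n*p^3 - n*p - 2*n - 56*p^4 + 2*p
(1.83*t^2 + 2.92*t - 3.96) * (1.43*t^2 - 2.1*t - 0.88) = 2.6169*t^4 + 0.332599999999999*t^3 - 13.4052*t^2 + 5.7464*t + 3.4848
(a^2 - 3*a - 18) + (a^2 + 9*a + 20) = 2*a^2 + 6*a + 2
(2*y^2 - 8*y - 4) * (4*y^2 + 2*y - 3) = 8*y^4 - 28*y^3 - 38*y^2 + 16*y + 12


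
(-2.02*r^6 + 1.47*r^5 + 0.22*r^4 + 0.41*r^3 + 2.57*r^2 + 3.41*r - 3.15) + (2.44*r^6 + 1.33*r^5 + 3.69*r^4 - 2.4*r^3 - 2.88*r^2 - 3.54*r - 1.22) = 0.42*r^6 + 2.8*r^5 + 3.91*r^4 - 1.99*r^3 - 0.31*r^2 - 0.13*r - 4.37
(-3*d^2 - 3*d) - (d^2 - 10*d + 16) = -4*d^2 + 7*d - 16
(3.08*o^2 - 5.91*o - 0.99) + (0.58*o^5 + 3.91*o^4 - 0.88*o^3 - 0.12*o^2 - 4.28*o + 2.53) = 0.58*o^5 + 3.91*o^4 - 0.88*o^3 + 2.96*o^2 - 10.19*o + 1.54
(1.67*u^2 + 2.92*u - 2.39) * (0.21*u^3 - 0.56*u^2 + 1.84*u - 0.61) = 0.3507*u^5 - 0.322*u^4 + 0.9357*u^3 + 5.6925*u^2 - 6.1788*u + 1.4579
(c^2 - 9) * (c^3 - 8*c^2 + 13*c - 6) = c^5 - 8*c^4 + 4*c^3 + 66*c^2 - 117*c + 54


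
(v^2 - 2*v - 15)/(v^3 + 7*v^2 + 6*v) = (v^2 - 2*v - 15)/(v*(v^2 + 7*v + 6))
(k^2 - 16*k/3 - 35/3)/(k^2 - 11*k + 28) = (k + 5/3)/(k - 4)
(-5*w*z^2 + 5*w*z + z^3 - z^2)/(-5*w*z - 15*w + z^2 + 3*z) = z*(z - 1)/(z + 3)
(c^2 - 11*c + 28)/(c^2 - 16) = (c - 7)/(c + 4)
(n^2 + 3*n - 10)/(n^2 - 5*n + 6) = (n + 5)/(n - 3)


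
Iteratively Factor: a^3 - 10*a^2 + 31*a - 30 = (a - 3)*(a^2 - 7*a + 10) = (a - 3)*(a - 2)*(a - 5)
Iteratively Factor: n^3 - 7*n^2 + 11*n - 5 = (n - 1)*(n^2 - 6*n + 5) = (n - 5)*(n - 1)*(n - 1)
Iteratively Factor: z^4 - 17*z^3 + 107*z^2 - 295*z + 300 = (z - 4)*(z^3 - 13*z^2 + 55*z - 75) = (z - 4)*(z - 3)*(z^2 - 10*z + 25) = (z - 5)*(z - 4)*(z - 3)*(z - 5)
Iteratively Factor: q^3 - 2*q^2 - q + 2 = (q - 2)*(q^2 - 1) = (q - 2)*(q + 1)*(q - 1)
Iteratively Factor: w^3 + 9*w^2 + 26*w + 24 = (w + 4)*(w^2 + 5*w + 6) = (w + 3)*(w + 4)*(w + 2)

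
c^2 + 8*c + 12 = (c + 2)*(c + 6)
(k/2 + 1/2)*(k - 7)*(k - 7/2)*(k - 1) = k^4/2 - 21*k^3/4 + 47*k^2/4 + 21*k/4 - 49/4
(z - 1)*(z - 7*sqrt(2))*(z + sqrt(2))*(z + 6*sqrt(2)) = z^4 - z^3 - 86*z^2 - 84*sqrt(2)*z + 86*z + 84*sqrt(2)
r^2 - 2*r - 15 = (r - 5)*(r + 3)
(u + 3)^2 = u^2 + 6*u + 9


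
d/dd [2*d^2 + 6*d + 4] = 4*d + 6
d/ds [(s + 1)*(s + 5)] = 2*s + 6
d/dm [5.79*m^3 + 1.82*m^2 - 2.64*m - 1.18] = 17.37*m^2 + 3.64*m - 2.64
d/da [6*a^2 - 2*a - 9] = 12*a - 2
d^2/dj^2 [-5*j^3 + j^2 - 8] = 2 - 30*j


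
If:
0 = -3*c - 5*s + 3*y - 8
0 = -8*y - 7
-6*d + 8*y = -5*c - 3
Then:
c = -5*s/3 - 85/24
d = -25*s/18 - 521/144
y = -7/8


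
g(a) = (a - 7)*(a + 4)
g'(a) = 2*a - 3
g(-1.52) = -21.13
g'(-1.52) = -6.04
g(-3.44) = -5.85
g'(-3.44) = -9.88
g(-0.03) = -27.91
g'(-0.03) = -3.06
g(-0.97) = -24.15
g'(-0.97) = -4.94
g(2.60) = -29.04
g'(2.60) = 2.20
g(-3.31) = -7.11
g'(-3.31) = -9.62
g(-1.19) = -23.01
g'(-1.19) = -5.38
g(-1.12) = -23.39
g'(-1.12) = -5.24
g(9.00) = 26.00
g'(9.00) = 15.00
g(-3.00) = -10.00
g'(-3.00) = -9.00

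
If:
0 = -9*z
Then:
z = 0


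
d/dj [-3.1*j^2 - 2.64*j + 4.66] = -6.2*j - 2.64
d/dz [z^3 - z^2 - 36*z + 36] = 3*z^2 - 2*z - 36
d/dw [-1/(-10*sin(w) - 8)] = -5*cos(w)/(2*(5*sin(w) + 4)^2)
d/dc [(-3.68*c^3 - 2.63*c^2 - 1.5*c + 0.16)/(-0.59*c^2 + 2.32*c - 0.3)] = (2.1712*c^4 - 17.0752*c^3 - 3.6746*c^2 + 1.7668*c + 0.0788)/(0.3481*c^4 - 2.7376*c^3 + 5.7364*c^2 - 1.392*c + 0.09)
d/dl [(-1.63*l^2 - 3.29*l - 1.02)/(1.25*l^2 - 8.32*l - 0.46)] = (17.6741*l^2 + 4.0496*l - 6.973)/(1.5625*l^4 - 20.8*l^3 + 68.0724*l^2 + 7.6544*l + 0.2116)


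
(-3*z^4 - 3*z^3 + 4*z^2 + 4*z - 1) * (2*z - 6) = -6*z^5 + 12*z^4 + 26*z^3 - 16*z^2 - 26*z + 6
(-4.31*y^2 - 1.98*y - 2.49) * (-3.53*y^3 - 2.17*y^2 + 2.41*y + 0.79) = 15.2143*y^5 + 16.3421*y^4 + 2.6992*y^3 - 2.7734*y^2 - 7.5651*y - 1.9671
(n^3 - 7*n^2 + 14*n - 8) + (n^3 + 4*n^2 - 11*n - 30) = 2*n^3 - 3*n^2 + 3*n - 38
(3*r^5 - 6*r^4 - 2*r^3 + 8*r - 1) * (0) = 0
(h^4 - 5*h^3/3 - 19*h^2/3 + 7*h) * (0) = 0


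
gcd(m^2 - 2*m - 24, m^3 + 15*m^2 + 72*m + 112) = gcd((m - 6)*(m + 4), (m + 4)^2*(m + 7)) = m + 4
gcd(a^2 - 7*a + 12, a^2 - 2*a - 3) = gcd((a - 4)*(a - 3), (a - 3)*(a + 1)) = a - 3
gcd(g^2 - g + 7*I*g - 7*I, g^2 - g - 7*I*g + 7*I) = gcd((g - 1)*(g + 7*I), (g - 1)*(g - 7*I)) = g - 1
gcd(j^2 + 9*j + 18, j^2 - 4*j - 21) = j + 3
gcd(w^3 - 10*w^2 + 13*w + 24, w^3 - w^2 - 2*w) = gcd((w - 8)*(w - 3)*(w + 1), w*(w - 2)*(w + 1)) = w + 1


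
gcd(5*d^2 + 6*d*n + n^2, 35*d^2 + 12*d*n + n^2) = 5*d + n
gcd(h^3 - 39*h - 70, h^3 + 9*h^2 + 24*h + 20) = h^2 + 7*h + 10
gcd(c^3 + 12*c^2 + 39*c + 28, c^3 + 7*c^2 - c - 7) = c^2 + 8*c + 7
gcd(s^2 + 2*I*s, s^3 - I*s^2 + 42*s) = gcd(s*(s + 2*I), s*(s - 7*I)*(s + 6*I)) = s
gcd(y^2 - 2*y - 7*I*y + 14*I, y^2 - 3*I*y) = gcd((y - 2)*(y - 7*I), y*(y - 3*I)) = 1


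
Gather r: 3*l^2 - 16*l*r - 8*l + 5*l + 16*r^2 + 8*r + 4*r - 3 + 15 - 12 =3*l^2 - 3*l + 16*r^2 + r*(12 - 16*l)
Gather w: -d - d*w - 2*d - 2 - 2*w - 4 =-3*d + w*(-d - 2) - 6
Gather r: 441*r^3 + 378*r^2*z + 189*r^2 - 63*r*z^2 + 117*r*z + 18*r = 441*r^3 + r^2*(378*z + 189) + r*(-63*z^2 + 117*z + 18)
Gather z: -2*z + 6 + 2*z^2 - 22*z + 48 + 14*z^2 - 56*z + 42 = 16*z^2 - 80*z + 96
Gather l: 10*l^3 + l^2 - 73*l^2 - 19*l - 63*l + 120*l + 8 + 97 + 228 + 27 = 10*l^3 - 72*l^2 + 38*l + 360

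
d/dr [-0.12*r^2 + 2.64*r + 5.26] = 2.64 - 0.24*r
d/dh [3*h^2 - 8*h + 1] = 6*h - 8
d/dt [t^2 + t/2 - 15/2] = 2*t + 1/2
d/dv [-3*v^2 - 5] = -6*v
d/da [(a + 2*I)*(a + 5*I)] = 2*a + 7*I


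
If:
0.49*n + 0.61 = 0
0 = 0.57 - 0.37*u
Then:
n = -1.24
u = 1.54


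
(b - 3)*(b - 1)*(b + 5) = b^3 + b^2 - 17*b + 15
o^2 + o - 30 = (o - 5)*(o + 6)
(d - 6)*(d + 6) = d^2 - 36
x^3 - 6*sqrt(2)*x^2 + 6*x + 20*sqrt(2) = (x - 5*sqrt(2))*(x - 2*sqrt(2))*(x + sqrt(2))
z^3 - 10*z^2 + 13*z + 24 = (z - 8)*(z - 3)*(z + 1)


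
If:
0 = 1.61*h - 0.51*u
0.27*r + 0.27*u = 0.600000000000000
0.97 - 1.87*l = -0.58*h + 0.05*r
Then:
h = 0.316770186335404*u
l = 0.124987544424885*u + 0.459298871063577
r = 2.22222222222222 - u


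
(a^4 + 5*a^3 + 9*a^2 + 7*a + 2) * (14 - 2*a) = -2*a^5 + 4*a^4 + 52*a^3 + 112*a^2 + 94*a + 28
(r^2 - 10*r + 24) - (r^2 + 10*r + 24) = -20*r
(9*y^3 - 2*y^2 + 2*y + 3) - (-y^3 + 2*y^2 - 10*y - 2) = 10*y^3 - 4*y^2 + 12*y + 5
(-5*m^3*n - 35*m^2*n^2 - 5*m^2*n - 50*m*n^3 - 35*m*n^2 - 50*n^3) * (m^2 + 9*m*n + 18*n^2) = -5*m^5*n - 80*m^4*n^2 - 5*m^4*n - 455*m^3*n^3 - 80*m^3*n^2 - 1080*m^2*n^4 - 455*m^2*n^3 - 900*m*n^5 - 1080*m*n^4 - 900*n^5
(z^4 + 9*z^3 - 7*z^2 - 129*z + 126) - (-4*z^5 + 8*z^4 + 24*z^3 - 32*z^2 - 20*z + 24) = 4*z^5 - 7*z^4 - 15*z^3 + 25*z^2 - 109*z + 102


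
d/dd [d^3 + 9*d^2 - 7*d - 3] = 3*d^2 + 18*d - 7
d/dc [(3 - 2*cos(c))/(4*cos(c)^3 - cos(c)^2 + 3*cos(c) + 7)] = (-18*cos(c) + 19*cos(2*c) - 4*cos(3*c) + 42)*sin(c)/(4*cos(c)^3 - cos(c)^2 + 3*cos(c) + 7)^2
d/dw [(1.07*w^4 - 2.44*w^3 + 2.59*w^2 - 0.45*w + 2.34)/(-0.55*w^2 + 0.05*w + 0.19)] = (-1.177*w^5 + 1.5025*w^4 + 0.5692*w^3 - 1.5088*w^2 + 3.5582*w - 0.2025)/(0.3025*w^4 - 0.055*w^3 - 0.2065*w^2 + 0.019*w + 0.0361)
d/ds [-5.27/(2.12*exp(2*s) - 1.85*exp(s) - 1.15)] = (22.3448*exp(s) - 9.7495)*exp(s)/(-2.12*exp(2*s) + 1.85*exp(s) + 1.15)^2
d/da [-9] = 0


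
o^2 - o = o*(o - 1)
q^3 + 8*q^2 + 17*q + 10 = (q + 1)*(q + 2)*(q + 5)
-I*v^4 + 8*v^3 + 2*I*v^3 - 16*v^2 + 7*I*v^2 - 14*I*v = v*(v - 2)*(v + 7*I)*(-I*v + 1)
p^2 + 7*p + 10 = (p + 2)*(p + 5)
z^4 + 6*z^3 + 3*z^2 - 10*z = z*(z - 1)*(z + 2)*(z + 5)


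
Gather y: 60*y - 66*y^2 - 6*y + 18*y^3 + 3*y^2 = 18*y^3 - 63*y^2 + 54*y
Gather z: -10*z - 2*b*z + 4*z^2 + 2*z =4*z^2 + z*(-2*b - 8)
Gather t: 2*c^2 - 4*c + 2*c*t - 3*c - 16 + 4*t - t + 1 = 2*c^2 - 7*c + t*(2*c + 3) - 15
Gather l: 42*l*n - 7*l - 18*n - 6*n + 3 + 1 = l*(42*n - 7) - 24*n + 4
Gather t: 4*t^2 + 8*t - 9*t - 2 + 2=4*t^2 - t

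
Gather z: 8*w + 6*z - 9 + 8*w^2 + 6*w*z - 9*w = 8*w^2 - w + z*(6*w + 6) - 9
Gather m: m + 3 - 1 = m + 2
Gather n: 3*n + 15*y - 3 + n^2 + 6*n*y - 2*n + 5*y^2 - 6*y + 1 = n^2 + n*(6*y + 1) + 5*y^2 + 9*y - 2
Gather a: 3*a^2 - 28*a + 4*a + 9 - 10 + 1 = 3*a^2 - 24*a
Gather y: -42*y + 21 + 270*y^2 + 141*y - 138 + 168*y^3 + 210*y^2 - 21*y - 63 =168*y^3 + 480*y^2 + 78*y - 180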